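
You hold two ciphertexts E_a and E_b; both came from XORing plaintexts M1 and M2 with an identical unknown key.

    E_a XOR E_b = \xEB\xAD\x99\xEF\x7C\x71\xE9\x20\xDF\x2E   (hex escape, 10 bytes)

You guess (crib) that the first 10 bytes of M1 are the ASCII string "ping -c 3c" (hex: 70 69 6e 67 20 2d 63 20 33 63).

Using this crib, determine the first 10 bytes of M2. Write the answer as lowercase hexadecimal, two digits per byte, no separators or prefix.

Since E_a ⊕ E_b = M1 ⊕ M2, XORing with the guessed M1 bytes yields the corresponding M2 bytes: M2 = (E_a ⊕ E_b) ⊕ M1.
235 XOR 112 = 155
173 XOR 105 = 196
153 XOR 110 = 247
239 XOR 103 = 136
124 XOR  32 =  92
113 XOR  45 =  92
233 XOR  99 = 138
 32 XOR  32 =   0
223 XOR  51 = 236
 46 XOR  99 =  77

9bc4f7885c5c8a00ec4d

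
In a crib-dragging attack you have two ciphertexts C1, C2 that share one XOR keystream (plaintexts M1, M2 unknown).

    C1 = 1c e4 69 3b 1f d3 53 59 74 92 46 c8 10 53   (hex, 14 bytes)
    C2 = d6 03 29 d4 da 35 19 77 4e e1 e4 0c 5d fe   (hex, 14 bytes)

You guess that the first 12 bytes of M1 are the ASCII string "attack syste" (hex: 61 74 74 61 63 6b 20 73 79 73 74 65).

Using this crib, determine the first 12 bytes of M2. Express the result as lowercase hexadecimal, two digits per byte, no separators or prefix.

ab93348ea68d6a5d4300d6a1

First, C1 ⊕ C2 = (M1 ⊕ K) ⊕ (M2 ⊕ K) = M1 ⊕ M2, so the key drops out. Then M2 = (M1 ⊕ M2) ⊕ M1 over the first 12 bytes.
byte 0: (1c ^ d6) ^ 61 = ca ^ 61 = ab
byte 1: (e4 ^ 03) ^ 74 = e7 ^ 74 = 93
byte 2: (69 ^ 29) ^ 74 = 40 ^ 74 = 34
byte 3: (3b ^ d4) ^ 61 = ef ^ 61 = 8e
byte 4: (1f ^ da) ^ 63 = c5 ^ 63 = a6
byte 5: (d3 ^ 35) ^ 6b = e6 ^ 6b = 8d
byte 6: (53 ^ 19) ^ 20 = 4a ^ 20 = 6a
byte 7: (59 ^ 77) ^ 73 = 2e ^ 73 = 5d
byte 8: (74 ^ 4e) ^ 79 = 3a ^ 79 = 43
byte 9: (92 ^ e1) ^ 73 = 73 ^ 73 = 00
byte 10: (46 ^ e4) ^ 74 = a2 ^ 74 = d6
byte 11: (c8 ^ 0c) ^ 65 = c4 ^ 65 = a1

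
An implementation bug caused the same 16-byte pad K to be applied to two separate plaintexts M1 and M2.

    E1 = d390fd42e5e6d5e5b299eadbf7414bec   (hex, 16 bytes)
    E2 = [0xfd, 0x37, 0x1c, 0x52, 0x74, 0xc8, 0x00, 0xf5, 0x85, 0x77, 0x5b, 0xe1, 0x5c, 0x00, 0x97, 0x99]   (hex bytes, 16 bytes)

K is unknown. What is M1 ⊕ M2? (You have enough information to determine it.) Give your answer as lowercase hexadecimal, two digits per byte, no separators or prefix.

E1 ⊕ E2 = (M1 ⊕ K) ⊕ (M2 ⊕ K) = M1 ⊕ M2 — the shared key cancels under XOR.
byte 0: 11010011 ⊕ 11111101 = 00101110
byte 1: 10010000 ⊕ 00110111 = 10100111
byte 2: 11111101 ⊕ 00011100 = 11100001
byte 3: 01000010 ⊕ 01010010 = 00010000
byte 4: 11100101 ⊕ 01110100 = 10010001
byte 5: 11100110 ⊕ 11001000 = 00101110
byte 6: 11010101 ⊕ 00000000 = 11010101
byte 7: 11100101 ⊕ 11110101 = 00010000
byte 8: 10110010 ⊕ 10000101 = 00110111
byte 9: 10011001 ⊕ 01110111 = 11101110
byte 10: 11101010 ⊕ 01011011 = 10110001
byte 11: 11011011 ⊕ 11100001 = 00111010
byte 12: 11110111 ⊕ 01011100 = 10101011
byte 13: 01000001 ⊕ 00000000 = 01000001
byte 14: 01001011 ⊕ 10010111 = 11011100
byte 15: 11101100 ⊕ 10011001 = 01110101

2ea7e110912ed51037eeb13aab41dc75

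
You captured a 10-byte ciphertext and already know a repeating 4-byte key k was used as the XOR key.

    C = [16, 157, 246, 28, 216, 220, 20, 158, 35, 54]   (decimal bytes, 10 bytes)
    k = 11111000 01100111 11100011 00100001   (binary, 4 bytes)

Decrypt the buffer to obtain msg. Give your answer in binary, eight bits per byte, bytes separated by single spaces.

11101000 11111010 00010101 00111101 00100000 10111011 11110111 10111111 11011011 01010001

The 4-byte key repeats, so the effective keystream is f8 67 e3 21 f8 67 e3 21 f8 67.
byte 0:  16 xor 248 = 232
byte 1: 157 xor 103 = 250
byte 2: 246 xor 227 =  21
byte 3:  28 xor  33 =  61
byte 4: 216 xor 248 =  32
byte 5: 220 xor 103 = 187
byte 6:  20 xor 227 = 247
byte 7: 158 xor  33 = 191
byte 8:  35 xor 248 = 219
byte 9:  54 xor 103 =  81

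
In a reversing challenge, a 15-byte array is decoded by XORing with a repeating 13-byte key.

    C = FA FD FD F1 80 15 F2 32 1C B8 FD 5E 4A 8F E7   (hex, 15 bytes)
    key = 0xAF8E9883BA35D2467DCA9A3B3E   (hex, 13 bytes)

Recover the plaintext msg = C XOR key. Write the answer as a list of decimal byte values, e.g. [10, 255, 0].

The 13-byte key repeats, so the effective keystream is af 8e 98 83 ba 35 d2 46 7d ca 9a 3b 3e af 8e.
byte 0: 11111010 ⊕ 10101111 = 01010101
byte 1: 11111101 ⊕ 10001110 = 01110011
byte 2: 11111101 ⊕ 10011000 = 01100101
byte 3: 11110001 ⊕ 10000011 = 01110010
byte 4: 10000000 ⊕ 10111010 = 00111010
byte 5: 00010101 ⊕ 00110101 = 00100000
byte 6: 11110010 ⊕ 11010010 = 00100000
byte 7: 00110010 ⊕ 01000110 = 01110100
byte 8: 00011100 ⊕ 01111101 = 01100001
byte 9: 10111000 ⊕ 11001010 = 01110010
byte 10: 11111101 ⊕ 10011010 = 01100111
byte 11: 01011110 ⊕ 00111011 = 01100101
byte 12: 01001010 ⊕ 00111110 = 01110100
byte 13: 10001111 ⊕ 10101111 = 00100000
byte 14: 11100111 ⊕ 10001110 = 01101001

[85, 115, 101, 114, 58, 32, 32, 116, 97, 114, 103, 101, 116, 32, 105]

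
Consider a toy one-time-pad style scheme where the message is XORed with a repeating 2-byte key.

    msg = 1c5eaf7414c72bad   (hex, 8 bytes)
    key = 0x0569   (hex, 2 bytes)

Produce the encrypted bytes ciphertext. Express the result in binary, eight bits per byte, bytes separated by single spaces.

The 2-byte key repeats, so the effective keystream is 05 69 05 69 05 69 05 69.
byte 0:  28 xor   5 =  25
byte 1:  94 xor 105 =  55
byte 2: 175 xor   5 = 170
byte 3: 116 xor 105 =  29
byte 4:  20 xor   5 =  17
byte 5: 199 xor 105 = 174
byte 6:  43 xor   5 =  46
byte 7: 173 xor 105 = 196

00011001 00110111 10101010 00011101 00010001 10101110 00101110 11000100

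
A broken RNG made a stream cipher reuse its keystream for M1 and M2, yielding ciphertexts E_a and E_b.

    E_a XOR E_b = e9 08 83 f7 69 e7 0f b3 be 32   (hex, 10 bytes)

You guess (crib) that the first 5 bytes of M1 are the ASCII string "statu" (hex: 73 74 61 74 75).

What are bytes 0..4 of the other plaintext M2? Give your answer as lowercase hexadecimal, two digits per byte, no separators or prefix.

9a7ce2831c

Since E_a ⊕ E_b = M1 ⊕ M2, XORing with the guessed M1 bytes yields the corresponding M2 bytes: M2 = (E_a ⊕ E_b) ⊕ M1.
e9 ⊕ 73 = 9a
08 ⊕ 74 = 7c
83 ⊕ 61 = e2
f7 ⊕ 74 = 83
69 ⊕ 75 = 1c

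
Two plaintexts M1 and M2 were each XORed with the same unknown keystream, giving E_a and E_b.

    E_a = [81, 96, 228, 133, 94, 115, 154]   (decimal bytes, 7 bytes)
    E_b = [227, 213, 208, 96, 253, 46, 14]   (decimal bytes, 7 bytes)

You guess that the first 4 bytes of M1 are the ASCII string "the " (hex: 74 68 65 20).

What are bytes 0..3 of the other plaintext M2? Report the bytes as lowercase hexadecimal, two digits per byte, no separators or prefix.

First, E_a ⊕ E_b = (M1 ⊕ K) ⊕ (M2 ⊕ K) = M1 ⊕ M2, so the key drops out. Then M2 = (M1 ⊕ M2) ⊕ M1 over the first 4 bytes.
byte 0: (51 ^ e3) ^ 74 = b2 ^ 74 = c6
byte 1: (60 ^ d5) ^ 68 = b5 ^ 68 = dd
byte 2: (e4 ^ d0) ^ 65 = 34 ^ 65 = 51
byte 3: (85 ^ 60) ^ 20 = e5 ^ 20 = c5

c6dd51c5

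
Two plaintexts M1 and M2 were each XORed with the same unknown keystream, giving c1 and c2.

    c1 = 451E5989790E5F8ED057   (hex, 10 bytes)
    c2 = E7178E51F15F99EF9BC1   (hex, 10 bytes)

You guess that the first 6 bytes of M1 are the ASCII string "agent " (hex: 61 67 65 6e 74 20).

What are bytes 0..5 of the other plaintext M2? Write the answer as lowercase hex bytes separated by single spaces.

c3 6e b2 b6 fc 71

First, c1 ⊕ c2 = (M1 ⊕ K) ⊕ (M2 ⊕ K) = M1 ⊕ M2, so the key drops out. Then M2 = (M1 ⊕ M2) ⊕ M1 over the first 6 bytes.
byte 0: (45 XOR e7) XOR 61 = a2 XOR 61 = c3
byte 1: (1e XOR 17) XOR 67 = 09 XOR 67 = 6e
byte 2: (59 XOR 8e) XOR 65 = d7 XOR 65 = b2
byte 3: (89 XOR 51) XOR 6e = d8 XOR 6e = b6
byte 4: (79 XOR f1) XOR 74 = 88 XOR 74 = fc
byte 5: (0e XOR 5f) XOR 20 = 51 XOR 20 = 71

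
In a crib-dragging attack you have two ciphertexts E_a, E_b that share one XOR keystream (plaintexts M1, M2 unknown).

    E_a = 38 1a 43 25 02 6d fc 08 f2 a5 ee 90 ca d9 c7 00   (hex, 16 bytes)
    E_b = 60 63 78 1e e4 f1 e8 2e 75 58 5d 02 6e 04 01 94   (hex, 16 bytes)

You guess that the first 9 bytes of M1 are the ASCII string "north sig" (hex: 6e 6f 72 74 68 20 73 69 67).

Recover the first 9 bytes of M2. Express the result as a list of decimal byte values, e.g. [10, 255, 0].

[54, 22, 73, 79, 142, 188, 103, 79, 224]

First, E_a ⊕ E_b = (M1 ⊕ K) ⊕ (M2 ⊕ K) = M1 ⊕ M2, so the key drops out. Then M2 = (M1 ⊕ M2) ⊕ M1 over the first 9 bytes.
byte 0: (38 xor 60) xor 6e = 58 xor 6e = 36
byte 1: (1a xor 63) xor 6f = 79 xor 6f = 16
byte 2: (43 xor 78) xor 72 = 3b xor 72 = 49
byte 3: (25 xor 1e) xor 74 = 3b xor 74 = 4f
byte 4: (02 xor e4) xor 68 = e6 xor 68 = 8e
byte 5: (6d xor f1) xor 20 = 9c xor 20 = bc
byte 6: (fc xor e8) xor 73 = 14 xor 73 = 67
byte 7: (08 xor 2e) xor 69 = 26 xor 69 = 4f
byte 8: (f2 xor 75) xor 67 = 87 xor 67 = e0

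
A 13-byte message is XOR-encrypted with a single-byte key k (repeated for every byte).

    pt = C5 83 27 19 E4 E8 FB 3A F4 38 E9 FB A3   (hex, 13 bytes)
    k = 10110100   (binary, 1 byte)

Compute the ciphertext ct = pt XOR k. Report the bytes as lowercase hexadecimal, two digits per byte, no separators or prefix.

The 1-byte key repeats, so the effective keystream is b4 b4 b4 b4 b4 b4 b4 b4 b4 b4 b4 b4 b4.
byte 0: 11000101 ^ 10110100 = 01110001
byte 1: 10000011 ^ 10110100 = 00110111
byte 2: 00100111 ^ 10110100 = 10010011
byte 3: 00011001 ^ 10110100 = 10101101
byte 4: 11100100 ^ 10110100 = 01010000
byte 5: 11101000 ^ 10110100 = 01011100
byte 6: 11111011 ^ 10110100 = 01001111
byte 7: 00111010 ^ 10110100 = 10001110
byte 8: 11110100 ^ 10110100 = 01000000
byte 9: 00111000 ^ 10110100 = 10001100
byte 10: 11101001 ^ 10110100 = 01011101
byte 11: 11111011 ^ 10110100 = 01001111
byte 12: 10100011 ^ 10110100 = 00010111

713793ad505c4f8e408c5d4f17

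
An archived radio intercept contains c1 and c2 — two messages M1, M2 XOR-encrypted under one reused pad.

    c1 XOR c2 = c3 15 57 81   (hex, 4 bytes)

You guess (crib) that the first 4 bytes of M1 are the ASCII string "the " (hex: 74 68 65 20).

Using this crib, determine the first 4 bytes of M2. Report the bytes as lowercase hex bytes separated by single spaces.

Since c1 ⊕ c2 = M1 ⊕ M2, XORing with the guessed M1 bytes yields the corresponding M2 bytes: M2 = (c1 ⊕ c2) ⊕ M1.
c3 ⊕ 74 = b7
15 ⊕ 68 = 7d
57 ⊕ 65 = 32
81 ⊕ 20 = a1

b7 7d 32 a1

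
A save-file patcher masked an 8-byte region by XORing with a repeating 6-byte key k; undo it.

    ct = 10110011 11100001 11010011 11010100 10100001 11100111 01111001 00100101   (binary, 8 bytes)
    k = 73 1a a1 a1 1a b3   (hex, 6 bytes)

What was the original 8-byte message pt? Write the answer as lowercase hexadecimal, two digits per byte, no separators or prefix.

c0fb7275bb540a3f

The 6-byte key repeats, so the effective keystream is 73 1a a1 a1 1a b3 73 1a.
byte 0: b3 ^ 73 = c0
byte 1: e1 ^ 1a = fb
byte 2: d3 ^ a1 = 72
byte 3: d4 ^ a1 = 75
byte 4: a1 ^ 1a = bb
byte 5: e7 ^ b3 = 54
byte 6: 79 ^ 73 = 0a
byte 7: 25 ^ 1a = 3f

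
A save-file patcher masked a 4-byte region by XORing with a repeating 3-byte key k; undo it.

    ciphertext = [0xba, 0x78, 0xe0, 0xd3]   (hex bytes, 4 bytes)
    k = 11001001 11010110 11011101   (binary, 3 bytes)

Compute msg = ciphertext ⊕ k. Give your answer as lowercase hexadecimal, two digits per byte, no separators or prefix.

The 3-byte key repeats, so the effective keystream is c9 d6 dd c9.
byte 0: 10111010 ⊕ 11001001 = 01110011
byte 1: 01111000 ⊕ 11010110 = 10101110
byte 2: 11100000 ⊕ 11011101 = 00111101
byte 3: 11010011 ⊕ 11001001 = 00011010

73ae3d1a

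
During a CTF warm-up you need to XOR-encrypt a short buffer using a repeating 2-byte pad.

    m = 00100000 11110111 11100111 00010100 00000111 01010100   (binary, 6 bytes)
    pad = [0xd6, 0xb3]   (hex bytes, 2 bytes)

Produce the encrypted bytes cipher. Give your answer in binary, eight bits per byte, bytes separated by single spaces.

The 2-byte key repeats, so the effective keystream is d6 b3 d6 b3 d6 b3.
byte 0:  32 xor 214 = 246
byte 1: 247 xor 179 =  68
byte 2: 231 xor 214 =  49
byte 3:  20 xor 179 = 167
byte 4:   7 xor 214 = 209
byte 5:  84 xor 179 = 231

11110110 01000100 00110001 10100111 11010001 11100111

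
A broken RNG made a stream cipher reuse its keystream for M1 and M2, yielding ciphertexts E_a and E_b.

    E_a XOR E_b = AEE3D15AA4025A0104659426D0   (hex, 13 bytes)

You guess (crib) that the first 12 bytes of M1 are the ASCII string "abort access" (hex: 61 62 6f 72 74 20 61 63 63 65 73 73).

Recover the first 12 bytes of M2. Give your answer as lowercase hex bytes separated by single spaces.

cf 81 be 28 d0 22 3b 62 67 00 e7 55

Since E_a ⊕ E_b = M1 ⊕ M2, XORing with the guessed M1 bytes yields the corresponding M2 bytes: M2 = (E_a ⊕ E_b) ⊕ M1.
174 ^  97 = 207
227 ^  98 = 129
209 ^ 111 = 190
 90 ^ 114 =  40
164 ^ 116 = 208
  2 ^  32 =  34
 90 ^  97 =  59
  1 ^  99 =  98
  4 ^  99 = 103
101 ^ 101 =   0
148 ^ 115 = 231
 38 ^ 115 =  85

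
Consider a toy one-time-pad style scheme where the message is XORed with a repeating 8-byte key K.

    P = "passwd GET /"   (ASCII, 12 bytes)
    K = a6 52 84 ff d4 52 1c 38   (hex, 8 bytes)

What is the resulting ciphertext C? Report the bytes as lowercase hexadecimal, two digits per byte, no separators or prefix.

d633f78ca3363c7fe306a4d0

The 8-byte key repeats, so the effective keystream is a6 52 84 ff d4 52 1c 38 a6 52 84 ff.
byte 0: 112 XOR 166 = 214
byte 1:  97 XOR  82 =  51
byte 2: 115 XOR 132 = 247
byte 3: 115 XOR 255 = 140
byte 4: 119 XOR 212 = 163
byte 5: 100 XOR  82 =  54
byte 6:  32 XOR  28 =  60
byte 7:  71 XOR  56 = 127
byte 8:  69 XOR 166 = 227
byte 9:  84 XOR  82 =   6
byte 10:  32 XOR 132 = 164
byte 11:  47 XOR 255 = 208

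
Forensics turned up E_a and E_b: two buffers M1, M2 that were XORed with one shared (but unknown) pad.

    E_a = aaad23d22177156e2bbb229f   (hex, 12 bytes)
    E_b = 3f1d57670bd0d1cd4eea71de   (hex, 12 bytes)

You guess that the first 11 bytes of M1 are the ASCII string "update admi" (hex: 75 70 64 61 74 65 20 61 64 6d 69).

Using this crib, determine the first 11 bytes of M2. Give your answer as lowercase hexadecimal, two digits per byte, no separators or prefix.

e0c010d45ec2e4c2013c3a

First, E_a ⊕ E_b = (M1 ⊕ K) ⊕ (M2 ⊕ K) = M1 ⊕ M2, so the key drops out. Then M2 = (M1 ⊕ M2) ⊕ M1 over the first 11 bytes.
byte 0: (aa ⊕ 3f) ⊕ 75 = 95 ⊕ 75 = e0
byte 1: (ad ⊕ 1d) ⊕ 70 = b0 ⊕ 70 = c0
byte 2: (23 ⊕ 57) ⊕ 64 = 74 ⊕ 64 = 10
byte 3: (d2 ⊕ 67) ⊕ 61 = b5 ⊕ 61 = d4
byte 4: (21 ⊕ 0b) ⊕ 74 = 2a ⊕ 74 = 5e
byte 5: (77 ⊕ d0) ⊕ 65 = a7 ⊕ 65 = c2
byte 6: (15 ⊕ d1) ⊕ 20 = c4 ⊕ 20 = e4
byte 7: (6e ⊕ cd) ⊕ 61 = a3 ⊕ 61 = c2
byte 8: (2b ⊕ 4e) ⊕ 64 = 65 ⊕ 64 = 01
byte 9: (bb ⊕ ea) ⊕ 6d = 51 ⊕ 6d = 3c
byte 10: (22 ⊕ 71) ⊕ 69 = 53 ⊕ 69 = 3a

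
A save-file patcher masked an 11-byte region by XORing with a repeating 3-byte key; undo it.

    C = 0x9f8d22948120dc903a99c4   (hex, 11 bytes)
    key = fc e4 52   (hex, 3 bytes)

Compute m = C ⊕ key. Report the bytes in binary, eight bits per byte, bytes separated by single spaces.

The 3-byte key repeats, so the effective keystream is fc e4 52 fc e4 52 fc e4 52 fc e4.
byte 0: 159 ⊕ 252 =  99
byte 1: 141 ⊕ 228 = 105
byte 2:  34 ⊕  82 = 112
byte 3: 148 ⊕ 252 = 104
byte 4: 129 ⊕ 228 = 101
byte 5:  32 ⊕  82 = 114
byte 6: 220 ⊕ 252 =  32
byte 7: 144 ⊕ 228 = 116
byte 8:  58 ⊕  82 = 104
byte 9: 153 ⊕ 252 = 101
byte 10: 196 ⊕ 228 =  32

01100011 01101001 01110000 01101000 01100101 01110010 00100000 01110100 01101000 01100101 00100000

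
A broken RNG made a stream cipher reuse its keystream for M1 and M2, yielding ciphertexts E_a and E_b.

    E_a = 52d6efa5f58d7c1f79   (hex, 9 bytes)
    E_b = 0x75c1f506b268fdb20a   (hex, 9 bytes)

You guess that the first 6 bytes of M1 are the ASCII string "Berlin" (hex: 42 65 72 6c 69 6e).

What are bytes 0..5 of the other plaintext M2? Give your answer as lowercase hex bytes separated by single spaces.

First, E_a ⊕ E_b = (M1 ⊕ K) ⊕ (M2 ⊕ K) = M1 ⊕ M2, so the key drops out. Then M2 = (M1 ⊕ M2) ⊕ M1 over the first 6 bytes.
byte 0: (52 ⊕ 75) ⊕ 42 = 27 ⊕ 42 = 65
byte 1: (d6 ⊕ c1) ⊕ 65 = 17 ⊕ 65 = 72
byte 2: (ef ⊕ f5) ⊕ 72 = 1a ⊕ 72 = 68
byte 3: (a5 ⊕ 06) ⊕ 6c = a3 ⊕ 6c = cf
byte 4: (f5 ⊕ b2) ⊕ 69 = 47 ⊕ 69 = 2e
byte 5: (8d ⊕ 68) ⊕ 6e = e5 ⊕ 6e = 8b

65 72 68 cf 2e 8b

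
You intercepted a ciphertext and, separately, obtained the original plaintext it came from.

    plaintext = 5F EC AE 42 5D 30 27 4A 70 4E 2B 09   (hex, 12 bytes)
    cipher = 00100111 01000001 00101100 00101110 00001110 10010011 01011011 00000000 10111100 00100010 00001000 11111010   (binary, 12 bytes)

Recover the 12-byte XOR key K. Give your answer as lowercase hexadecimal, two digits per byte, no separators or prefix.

78ad826c53a37c4acc6c23f3

Since cipher = plaintext ⊕ K, XORing both sides with plaintext gives K = plaintext ⊕ cipher.
byte 0: 5f ⊕ 27 = 78
byte 1: ec ⊕ 41 = ad
byte 2: ae ⊕ 2c = 82
byte 3: 42 ⊕ 2e = 6c
byte 4: 5d ⊕ 0e = 53
byte 5: 30 ⊕ 93 = a3
byte 6: 27 ⊕ 5b = 7c
byte 7: 4a ⊕ 00 = 4a
byte 8: 70 ⊕ bc = cc
byte 9: 4e ⊕ 22 = 6c
byte 10: 2b ⊕ 08 = 23
byte 11: 09 ⊕ fa = f3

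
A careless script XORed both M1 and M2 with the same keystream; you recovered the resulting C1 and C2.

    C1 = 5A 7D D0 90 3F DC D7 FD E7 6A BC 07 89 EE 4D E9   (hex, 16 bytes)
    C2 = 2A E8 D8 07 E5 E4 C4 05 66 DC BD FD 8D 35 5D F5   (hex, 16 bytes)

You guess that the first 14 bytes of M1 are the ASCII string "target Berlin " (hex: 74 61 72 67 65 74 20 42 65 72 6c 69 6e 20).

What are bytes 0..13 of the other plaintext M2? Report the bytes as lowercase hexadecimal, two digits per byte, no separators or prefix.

First, C1 ⊕ C2 = (M1 ⊕ K) ⊕ (M2 ⊕ K) = M1 ⊕ M2, so the key drops out. Then M2 = (M1 ⊕ M2) ⊕ M1 over the first 14 bytes.
byte 0: (5a xor 2a) xor 74 = 70 xor 74 = 04
byte 1: (7d xor e8) xor 61 = 95 xor 61 = f4
byte 2: (d0 xor d8) xor 72 = 08 xor 72 = 7a
byte 3: (90 xor 07) xor 67 = 97 xor 67 = f0
byte 4: (3f xor e5) xor 65 = da xor 65 = bf
byte 5: (dc xor e4) xor 74 = 38 xor 74 = 4c
byte 6: (d7 xor c4) xor 20 = 13 xor 20 = 33
byte 7: (fd xor 05) xor 42 = f8 xor 42 = ba
byte 8: (e7 xor 66) xor 65 = 81 xor 65 = e4
byte 9: (6a xor dc) xor 72 = b6 xor 72 = c4
byte 10: (bc xor bd) xor 6c = 01 xor 6c = 6d
byte 11: (07 xor fd) xor 69 = fa xor 69 = 93
byte 12: (89 xor 8d) xor 6e = 04 xor 6e = 6a
byte 13: (ee xor 35) xor 20 = db xor 20 = fb

04f47af0bf4c33bae4c46d936afb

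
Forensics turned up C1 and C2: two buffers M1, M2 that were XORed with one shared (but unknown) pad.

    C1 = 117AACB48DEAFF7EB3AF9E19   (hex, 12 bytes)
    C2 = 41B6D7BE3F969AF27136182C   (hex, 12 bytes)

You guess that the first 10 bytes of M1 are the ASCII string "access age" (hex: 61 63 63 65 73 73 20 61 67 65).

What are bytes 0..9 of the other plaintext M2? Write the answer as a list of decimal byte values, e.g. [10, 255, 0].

First, C1 ⊕ C2 = (M1 ⊕ K) ⊕ (M2 ⊕ K) = M1 ⊕ M2, so the key drops out. Then M2 = (M1 ⊕ M2) ⊕ M1 over the first 10 bytes.
byte 0: (11 ⊕ 41) ⊕ 61 = 50 ⊕ 61 = 31
byte 1: (7a ⊕ b6) ⊕ 63 = cc ⊕ 63 = af
byte 2: (ac ⊕ d7) ⊕ 63 = 7b ⊕ 63 = 18
byte 3: (b4 ⊕ be) ⊕ 65 = 0a ⊕ 65 = 6f
byte 4: (8d ⊕ 3f) ⊕ 73 = b2 ⊕ 73 = c1
byte 5: (ea ⊕ 96) ⊕ 73 = 7c ⊕ 73 = 0f
byte 6: (ff ⊕ 9a) ⊕ 20 = 65 ⊕ 20 = 45
byte 7: (7e ⊕ f2) ⊕ 61 = 8c ⊕ 61 = ed
byte 8: (b3 ⊕ 71) ⊕ 67 = c2 ⊕ 67 = a5
byte 9: (af ⊕ 36) ⊕ 65 = 99 ⊕ 65 = fc

[49, 175, 24, 111, 193, 15, 69, 237, 165, 252]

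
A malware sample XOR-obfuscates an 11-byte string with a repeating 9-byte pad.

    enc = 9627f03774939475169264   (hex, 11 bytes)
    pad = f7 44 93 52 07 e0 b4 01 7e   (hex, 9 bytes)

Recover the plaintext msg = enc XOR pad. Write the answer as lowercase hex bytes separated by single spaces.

The 9-byte key repeats, so the effective keystream is f7 44 93 52 07 e0 b4 01 7e f7 44.
byte 0: 96 XOR f7 = 61
byte 1: 27 XOR 44 = 63
byte 2: f0 XOR 93 = 63
byte 3: 37 XOR 52 = 65
byte 4: 74 XOR 07 = 73
byte 5: 93 XOR e0 = 73
byte 6: 94 XOR b4 = 20
byte 7: 75 XOR 01 = 74
byte 8: 16 XOR 7e = 68
byte 9: 92 XOR f7 = 65
byte 10: 64 XOR 44 = 20

61 63 63 65 73 73 20 74 68 65 20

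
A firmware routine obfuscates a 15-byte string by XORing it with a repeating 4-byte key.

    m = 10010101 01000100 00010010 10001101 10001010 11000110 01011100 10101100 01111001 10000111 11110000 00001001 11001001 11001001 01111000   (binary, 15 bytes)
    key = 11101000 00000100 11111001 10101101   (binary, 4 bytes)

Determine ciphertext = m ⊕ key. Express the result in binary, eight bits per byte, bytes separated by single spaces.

The 4-byte key repeats, so the effective keystream is e8 04 f9 ad e8 04 f9 ad e8 04 f9 ad e8 04 f9.
byte 0: 95 ^ e8 = 7d
byte 1: 44 ^ 04 = 40
byte 2: 12 ^ f9 = eb
byte 3: 8d ^ ad = 20
byte 4: 8a ^ e8 = 62
byte 5: c6 ^ 04 = c2
byte 6: 5c ^ f9 = a5
byte 7: ac ^ ad = 01
byte 8: 79 ^ e8 = 91
byte 9: 87 ^ 04 = 83
byte 10: f0 ^ f9 = 09
byte 11: 09 ^ ad = a4
byte 12: c9 ^ e8 = 21
byte 13: c9 ^ 04 = cd
byte 14: 78 ^ f9 = 81

01111101 01000000 11101011 00100000 01100010 11000010 10100101 00000001 10010001 10000011 00001001 10100100 00100001 11001101 10000001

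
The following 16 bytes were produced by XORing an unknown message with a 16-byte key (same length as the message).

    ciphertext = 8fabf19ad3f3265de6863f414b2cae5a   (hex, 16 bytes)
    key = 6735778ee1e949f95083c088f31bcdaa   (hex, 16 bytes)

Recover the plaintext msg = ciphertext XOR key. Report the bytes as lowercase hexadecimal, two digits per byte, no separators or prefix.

8f ^ 67 = e8
ab ^ 35 = 9e
f1 ^ 77 = 86
9a ^ 8e = 14
d3 ^ e1 = 32
f3 ^ e9 = 1a
26 ^ 49 = 6f
5d ^ f9 = a4
e6 ^ 50 = b6
86 ^ 83 = 05
3f ^ c0 = ff
41 ^ 88 = c9
4b ^ f3 = b8
2c ^ 1b = 37
ae ^ cd = 63
5a ^ aa = f0

e89e8614321a6fa4b605ffc9b83763f0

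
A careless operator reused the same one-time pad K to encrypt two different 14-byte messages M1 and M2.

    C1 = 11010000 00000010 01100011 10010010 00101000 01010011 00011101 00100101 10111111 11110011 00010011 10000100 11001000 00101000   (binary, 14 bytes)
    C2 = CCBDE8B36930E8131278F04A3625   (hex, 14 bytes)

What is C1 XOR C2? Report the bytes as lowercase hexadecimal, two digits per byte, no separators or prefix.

1cbf8b214163f536ad8be3cefe0d

C1 ⊕ C2 = (M1 ⊕ K) ⊕ (M2 ⊕ K) = M1 ⊕ M2 — the shared key cancels under XOR.
d0 xor cc = 1c
02 xor bd = bf
63 xor e8 = 8b
92 xor b3 = 21
28 xor 69 = 41
53 xor 30 = 63
1d xor e8 = f5
25 xor 13 = 36
bf xor 12 = ad
f3 xor 78 = 8b
13 xor f0 = e3
84 xor 4a = ce
c8 xor 36 = fe
28 xor 25 = 0d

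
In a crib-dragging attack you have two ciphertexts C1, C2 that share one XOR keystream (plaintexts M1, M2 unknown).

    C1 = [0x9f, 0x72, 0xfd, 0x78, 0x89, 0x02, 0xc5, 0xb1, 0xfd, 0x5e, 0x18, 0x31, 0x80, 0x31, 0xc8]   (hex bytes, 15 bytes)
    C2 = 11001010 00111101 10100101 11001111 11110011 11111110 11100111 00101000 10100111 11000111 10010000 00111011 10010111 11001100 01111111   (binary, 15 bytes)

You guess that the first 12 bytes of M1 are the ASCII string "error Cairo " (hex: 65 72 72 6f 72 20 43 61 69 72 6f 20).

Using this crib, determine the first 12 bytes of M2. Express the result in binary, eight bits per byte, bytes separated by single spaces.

00110000 00111101 00101010 11011000 00001000 11011100 01100001 11111000 00110011 11101011 11100111 00101010

First, C1 ⊕ C2 = (M1 ⊕ K) ⊕ (M2 ⊕ K) = M1 ⊕ M2, so the key drops out. Then M2 = (M1 ⊕ M2) ⊕ M1 over the first 12 bytes.
byte 0: (9f ^ ca) ^ 65 = 55 ^ 65 = 30
byte 1: (72 ^ 3d) ^ 72 = 4f ^ 72 = 3d
byte 2: (fd ^ a5) ^ 72 = 58 ^ 72 = 2a
byte 3: (78 ^ cf) ^ 6f = b7 ^ 6f = d8
byte 4: (89 ^ f3) ^ 72 = 7a ^ 72 = 08
byte 5: (02 ^ fe) ^ 20 = fc ^ 20 = dc
byte 6: (c5 ^ e7) ^ 43 = 22 ^ 43 = 61
byte 7: (b1 ^ 28) ^ 61 = 99 ^ 61 = f8
byte 8: (fd ^ a7) ^ 69 = 5a ^ 69 = 33
byte 9: (5e ^ c7) ^ 72 = 99 ^ 72 = eb
byte 10: (18 ^ 90) ^ 6f = 88 ^ 6f = e7
byte 11: (31 ^ 3b) ^ 20 = 0a ^ 20 = 2a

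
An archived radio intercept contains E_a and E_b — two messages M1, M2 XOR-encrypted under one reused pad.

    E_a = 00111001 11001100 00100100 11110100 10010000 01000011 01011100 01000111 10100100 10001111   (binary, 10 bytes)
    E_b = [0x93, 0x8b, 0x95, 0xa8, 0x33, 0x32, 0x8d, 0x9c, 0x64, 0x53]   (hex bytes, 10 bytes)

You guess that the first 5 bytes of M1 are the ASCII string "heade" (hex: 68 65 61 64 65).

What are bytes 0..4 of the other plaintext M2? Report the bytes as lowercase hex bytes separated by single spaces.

c2 22 d0 38 c6

First, E_a ⊕ E_b = (M1 ⊕ K) ⊕ (M2 ⊕ K) = M1 ⊕ M2, so the key drops out. Then M2 = (M1 ⊕ M2) ⊕ M1 over the first 5 bytes.
byte 0: (39 ⊕ 93) ⊕ 68 = aa ⊕ 68 = c2
byte 1: (cc ⊕ 8b) ⊕ 65 = 47 ⊕ 65 = 22
byte 2: (24 ⊕ 95) ⊕ 61 = b1 ⊕ 61 = d0
byte 3: (f4 ⊕ a8) ⊕ 64 = 5c ⊕ 64 = 38
byte 4: (90 ⊕ 33) ⊕ 65 = a3 ⊕ 65 = c6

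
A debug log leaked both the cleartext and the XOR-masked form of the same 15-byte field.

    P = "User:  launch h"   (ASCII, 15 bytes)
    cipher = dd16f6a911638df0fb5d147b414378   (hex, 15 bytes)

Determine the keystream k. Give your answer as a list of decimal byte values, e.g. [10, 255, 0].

[136, 101, 147, 219, 43, 67, 173, 156, 154, 40, 122, 24, 41, 99, 16]

Since cipher = P ⊕ k, XORing both sides with P gives k = P ⊕ cipher.
55 xor dd = 88
73 xor 16 = 65
65 xor f6 = 93
72 xor a9 = db
3a xor 11 = 2b
20 xor 63 = 43
20 xor 8d = ad
6c xor f0 = 9c
61 xor fb = 9a
75 xor 5d = 28
6e xor 14 = 7a
63 xor 7b = 18
68 xor 41 = 29
20 xor 43 = 63
68 xor 78 = 10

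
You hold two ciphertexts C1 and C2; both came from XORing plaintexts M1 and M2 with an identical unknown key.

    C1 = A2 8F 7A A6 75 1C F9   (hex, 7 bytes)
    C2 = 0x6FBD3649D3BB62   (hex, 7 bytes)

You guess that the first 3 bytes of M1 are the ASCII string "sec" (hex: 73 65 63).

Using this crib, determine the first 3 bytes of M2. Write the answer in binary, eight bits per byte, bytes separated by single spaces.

First, C1 ⊕ C2 = (M1 ⊕ K) ⊕ (M2 ⊕ K) = M1 ⊕ M2, so the key drops out. Then M2 = (M1 ⊕ M2) ⊕ M1 over the first 3 bytes.
byte 0: (a2 ^ 6f) ^ 73 = cd ^ 73 = be
byte 1: (8f ^ bd) ^ 65 = 32 ^ 65 = 57
byte 2: (7a ^ 36) ^ 63 = 4c ^ 63 = 2f

10111110 01010111 00101111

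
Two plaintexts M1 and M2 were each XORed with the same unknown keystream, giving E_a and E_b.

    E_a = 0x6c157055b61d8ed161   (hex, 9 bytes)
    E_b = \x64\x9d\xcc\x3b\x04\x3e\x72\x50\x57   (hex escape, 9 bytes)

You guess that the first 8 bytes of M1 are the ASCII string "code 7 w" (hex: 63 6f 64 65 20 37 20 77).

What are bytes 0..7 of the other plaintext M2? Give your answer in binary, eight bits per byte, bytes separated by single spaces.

First, E_a ⊕ E_b = (M1 ⊕ K) ⊕ (M2 ⊕ K) = M1 ⊕ M2, so the key drops out. Then M2 = (M1 ⊕ M2) ⊕ M1 over the first 8 bytes.
byte 0: (6c XOR 64) XOR 63 = 08 XOR 63 = 6b
byte 1: (15 XOR 9d) XOR 6f = 88 XOR 6f = e7
byte 2: (70 XOR cc) XOR 64 = bc XOR 64 = d8
byte 3: (55 XOR 3b) XOR 65 = 6e XOR 65 = 0b
byte 4: (b6 XOR 04) XOR 20 = b2 XOR 20 = 92
byte 5: (1d XOR 3e) XOR 37 = 23 XOR 37 = 14
byte 6: (8e XOR 72) XOR 20 = fc XOR 20 = dc
byte 7: (d1 XOR 50) XOR 77 = 81 XOR 77 = f6

01101011 11100111 11011000 00001011 10010010 00010100 11011100 11110110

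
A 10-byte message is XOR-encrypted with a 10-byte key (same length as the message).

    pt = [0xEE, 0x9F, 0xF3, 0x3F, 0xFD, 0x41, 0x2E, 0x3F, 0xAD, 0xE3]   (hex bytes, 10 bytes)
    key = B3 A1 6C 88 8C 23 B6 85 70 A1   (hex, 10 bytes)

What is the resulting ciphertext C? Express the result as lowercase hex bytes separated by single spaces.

XOR is its own inverse, so applying the key byte-wise gives the result directly.
ee xor b3 = 5d
9f xor a1 = 3e
f3 xor 6c = 9f
3f xor 88 = b7
fd xor 8c = 71
41 xor 23 = 62
2e xor b6 = 98
3f xor 85 = ba
ad xor 70 = dd
e3 xor a1 = 42

5d 3e 9f b7 71 62 98 ba dd 42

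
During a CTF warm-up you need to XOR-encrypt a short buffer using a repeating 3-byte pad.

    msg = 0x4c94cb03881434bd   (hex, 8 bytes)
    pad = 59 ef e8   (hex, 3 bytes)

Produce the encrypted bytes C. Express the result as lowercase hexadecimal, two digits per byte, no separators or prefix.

The 3-byte key repeats, so the effective keystream is 59 ef e8 59 ef e8 59 ef.
byte 0: 4c xor 59 = 15
byte 1: 94 xor ef = 7b
byte 2: cb xor e8 = 23
byte 3: 03 xor 59 = 5a
byte 4: 88 xor ef = 67
byte 5: 14 xor e8 = fc
byte 6: 34 xor 59 = 6d
byte 7: bd xor ef = 52

157b235a67fc6d52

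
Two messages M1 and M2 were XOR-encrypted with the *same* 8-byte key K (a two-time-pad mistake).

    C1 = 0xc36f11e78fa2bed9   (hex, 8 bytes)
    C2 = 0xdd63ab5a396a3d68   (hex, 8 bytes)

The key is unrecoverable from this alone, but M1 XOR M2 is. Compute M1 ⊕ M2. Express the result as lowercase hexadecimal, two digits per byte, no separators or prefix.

1e0cbabdb6c883b1

C1 ⊕ C2 = (M1 ⊕ K) ⊕ (M2 ⊕ K) = M1 ⊕ M2 — the shared key cancels under XOR.
byte 0: c3 XOR dd = 1e
byte 1: 6f XOR 63 = 0c
byte 2: 11 XOR ab = ba
byte 3: e7 XOR 5a = bd
byte 4: 8f XOR 39 = b6
byte 5: a2 XOR 6a = c8
byte 6: be XOR 3d = 83
byte 7: d9 XOR 68 = b1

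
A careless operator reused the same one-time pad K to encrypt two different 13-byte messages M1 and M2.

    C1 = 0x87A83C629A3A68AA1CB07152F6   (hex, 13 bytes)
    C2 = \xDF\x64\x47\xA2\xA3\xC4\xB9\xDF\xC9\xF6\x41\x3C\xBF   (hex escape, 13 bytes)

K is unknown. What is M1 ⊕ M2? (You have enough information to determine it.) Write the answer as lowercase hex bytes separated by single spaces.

C1 ⊕ C2 = (M1 ⊕ K) ⊕ (M2 ⊕ K) = M1 ⊕ M2 — the shared key cancels under XOR.
87 XOR df = 58
a8 XOR 64 = cc
3c XOR 47 = 7b
62 XOR a2 = c0
9a XOR a3 = 39
3a XOR c4 = fe
68 XOR b9 = d1
aa XOR df = 75
1c XOR c9 = d5
b0 XOR f6 = 46
71 XOR 41 = 30
52 XOR 3c = 6e
f6 XOR bf = 49

58 cc 7b c0 39 fe d1 75 d5 46 30 6e 49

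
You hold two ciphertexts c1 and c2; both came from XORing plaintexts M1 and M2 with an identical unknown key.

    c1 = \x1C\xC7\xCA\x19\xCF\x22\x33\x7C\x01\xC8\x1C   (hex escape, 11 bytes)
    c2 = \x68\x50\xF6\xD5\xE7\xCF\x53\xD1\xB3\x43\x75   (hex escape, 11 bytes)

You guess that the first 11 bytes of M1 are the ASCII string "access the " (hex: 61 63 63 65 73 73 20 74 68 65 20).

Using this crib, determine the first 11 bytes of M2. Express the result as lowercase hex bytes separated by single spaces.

First, c1 ⊕ c2 = (M1 ⊕ K) ⊕ (M2 ⊕ K) = M1 ⊕ M2, so the key drops out. Then M2 = (M1 ⊕ M2) ⊕ M1 over the first 11 bytes.
byte 0: (1c XOR 68) XOR 61 = 74 XOR 61 = 15
byte 1: (c7 XOR 50) XOR 63 = 97 XOR 63 = f4
byte 2: (ca XOR f6) XOR 63 = 3c XOR 63 = 5f
byte 3: (19 XOR d5) XOR 65 = cc XOR 65 = a9
byte 4: (cf XOR e7) XOR 73 = 28 XOR 73 = 5b
byte 5: (22 XOR cf) XOR 73 = ed XOR 73 = 9e
byte 6: (33 XOR 53) XOR 20 = 60 XOR 20 = 40
byte 7: (7c XOR d1) XOR 74 = ad XOR 74 = d9
byte 8: (01 XOR b3) XOR 68 = b2 XOR 68 = da
byte 9: (c8 XOR 43) XOR 65 = 8b XOR 65 = ee
byte 10: (1c XOR 75) XOR 20 = 69 XOR 20 = 49

15 f4 5f a9 5b 9e 40 d9 da ee 49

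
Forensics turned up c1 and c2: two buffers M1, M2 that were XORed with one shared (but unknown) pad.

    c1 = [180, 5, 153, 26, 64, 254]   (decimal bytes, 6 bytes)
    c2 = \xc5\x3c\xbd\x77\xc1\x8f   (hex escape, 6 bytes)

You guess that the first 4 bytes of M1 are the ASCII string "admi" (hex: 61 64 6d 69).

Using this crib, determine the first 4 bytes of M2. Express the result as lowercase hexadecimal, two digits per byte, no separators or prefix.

105d4904

First, c1 ⊕ c2 = (M1 ⊕ K) ⊕ (M2 ⊕ K) = M1 ⊕ M2, so the key drops out. Then M2 = (M1 ⊕ M2) ⊕ M1 over the first 4 bytes.
byte 0: (b4 xor c5) xor 61 = 71 xor 61 = 10
byte 1: (05 xor 3c) xor 64 = 39 xor 64 = 5d
byte 2: (99 xor bd) xor 6d = 24 xor 6d = 49
byte 3: (1a xor 77) xor 69 = 6d xor 69 = 04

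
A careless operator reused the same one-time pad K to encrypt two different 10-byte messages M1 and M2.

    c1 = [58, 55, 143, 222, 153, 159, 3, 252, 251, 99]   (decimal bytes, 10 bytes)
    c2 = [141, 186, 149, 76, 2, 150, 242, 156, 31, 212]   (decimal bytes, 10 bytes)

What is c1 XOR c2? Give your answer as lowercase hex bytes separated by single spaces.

c1 ⊕ c2 = (M1 ⊕ K) ⊕ (M2 ⊕ K) = M1 ⊕ M2 — the shared key cancels under XOR.
 58 xor 141 = 183
 55 xor 186 = 141
143 xor 149 =  26
222 xor  76 = 146
153 xor   2 = 155
159 xor 150 =   9
  3 xor 242 = 241
252 xor 156 =  96
251 xor  31 = 228
 99 xor 212 = 183

b7 8d 1a 92 9b 09 f1 60 e4 b7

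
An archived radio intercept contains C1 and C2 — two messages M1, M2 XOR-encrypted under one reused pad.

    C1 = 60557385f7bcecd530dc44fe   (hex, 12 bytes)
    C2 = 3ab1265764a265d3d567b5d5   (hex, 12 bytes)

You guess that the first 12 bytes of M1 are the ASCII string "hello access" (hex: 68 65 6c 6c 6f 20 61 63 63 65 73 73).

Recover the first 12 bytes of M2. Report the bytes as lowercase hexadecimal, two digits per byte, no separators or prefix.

First, C1 ⊕ C2 = (M1 ⊕ K) ⊕ (M2 ⊕ K) = M1 ⊕ M2, so the key drops out. Then M2 = (M1 ⊕ M2) ⊕ M1 over the first 12 bytes.
byte 0: (60 ^ 3a) ^ 68 = 5a ^ 68 = 32
byte 1: (55 ^ b1) ^ 65 = e4 ^ 65 = 81
byte 2: (73 ^ 26) ^ 6c = 55 ^ 6c = 39
byte 3: (85 ^ 57) ^ 6c = d2 ^ 6c = be
byte 4: (f7 ^ 64) ^ 6f = 93 ^ 6f = fc
byte 5: (bc ^ a2) ^ 20 = 1e ^ 20 = 3e
byte 6: (ec ^ 65) ^ 61 = 89 ^ 61 = e8
byte 7: (d5 ^ d3) ^ 63 = 06 ^ 63 = 65
byte 8: (30 ^ d5) ^ 63 = e5 ^ 63 = 86
byte 9: (dc ^ 67) ^ 65 = bb ^ 65 = de
byte 10: (44 ^ b5) ^ 73 = f1 ^ 73 = 82
byte 11: (fe ^ d5) ^ 73 = 2b ^ 73 = 58

328139befc3ee86586de8258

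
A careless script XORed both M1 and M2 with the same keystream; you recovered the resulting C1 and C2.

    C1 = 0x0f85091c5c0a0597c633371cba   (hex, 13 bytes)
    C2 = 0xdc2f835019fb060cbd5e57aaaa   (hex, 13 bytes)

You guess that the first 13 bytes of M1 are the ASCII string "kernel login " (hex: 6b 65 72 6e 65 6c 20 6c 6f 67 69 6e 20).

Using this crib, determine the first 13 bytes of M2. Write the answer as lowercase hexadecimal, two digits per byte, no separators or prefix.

b8cff822209d23f7140a09d830

First, C1 ⊕ C2 = (M1 ⊕ K) ⊕ (M2 ⊕ K) = M1 ⊕ M2, so the key drops out. Then M2 = (M1 ⊕ M2) ⊕ M1 over the first 13 bytes.
byte 0: (0f xor dc) xor 6b = d3 xor 6b = b8
byte 1: (85 xor 2f) xor 65 = aa xor 65 = cf
byte 2: (09 xor 83) xor 72 = 8a xor 72 = f8
byte 3: (1c xor 50) xor 6e = 4c xor 6e = 22
byte 4: (5c xor 19) xor 65 = 45 xor 65 = 20
byte 5: (0a xor fb) xor 6c = f1 xor 6c = 9d
byte 6: (05 xor 06) xor 20 = 03 xor 20 = 23
byte 7: (97 xor 0c) xor 6c = 9b xor 6c = f7
byte 8: (c6 xor bd) xor 6f = 7b xor 6f = 14
byte 9: (33 xor 5e) xor 67 = 6d xor 67 = 0a
byte 10: (37 xor 57) xor 69 = 60 xor 69 = 09
byte 11: (1c xor aa) xor 6e = b6 xor 6e = d8
byte 12: (ba xor aa) xor 20 = 10 xor 20 = 30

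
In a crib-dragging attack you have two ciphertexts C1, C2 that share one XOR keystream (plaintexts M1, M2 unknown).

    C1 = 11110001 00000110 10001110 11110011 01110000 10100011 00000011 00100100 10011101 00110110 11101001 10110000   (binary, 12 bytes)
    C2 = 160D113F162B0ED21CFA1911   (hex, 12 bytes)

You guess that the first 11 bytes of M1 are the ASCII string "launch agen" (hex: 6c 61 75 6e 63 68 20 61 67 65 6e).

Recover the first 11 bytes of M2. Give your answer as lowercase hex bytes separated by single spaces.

First, C1 ⊕ C2 = (M1 ⊕ K) ⊕ (M2 ⊕ K) = M1 ⊕ M2, so the key drops out. Then M2 = (M1 ⊕ M2) ⊕ M1 over the first 11 bytes.
byte 0: (f1 ^ 16) ^ 6c = e7 ^ 6c = 8b
byte 1: (06 ^ 0d) ^ 61 = 0b ^ 61 = 6a
byte 2: (8e ^ 11) ^ 75 = 9f ^ 75 = ea
byte 3: (f3 ^ 3f) ^ 6e = cc ^ 6e = a2
byte 4: (70 ^ 16) ^ 63 = 66 ^ 63 = 05
byte 5: (a3 ^ 2b) ^ 68 = 88 ^ 68 = e0
byte 6: (03 ^ 0e) ^ 20 = 0d ^ 20 = 2d
byte 7: (24 ^ d2) ^ 61 = f6 ^ 61 = 97
byte 8: (9d ^ 1c) ^ 67 = 81 ^ 67 = e6
byte 9: (36 ^ fa) ^ 65 = cc ^ 65 = a9
byte 10: (e9 ^ 19) ^ 6e = f0 ^ 6e = 9e

8b 6a ea a2 05 e0 2d 97 e6 a9 9e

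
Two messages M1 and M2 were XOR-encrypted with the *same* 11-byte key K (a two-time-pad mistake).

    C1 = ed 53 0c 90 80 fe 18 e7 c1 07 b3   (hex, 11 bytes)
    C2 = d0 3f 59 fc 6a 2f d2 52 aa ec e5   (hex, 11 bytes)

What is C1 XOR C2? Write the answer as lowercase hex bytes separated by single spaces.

3d 6c 55 6c ea d1 ca b5 6b eb 56

C1 ⊕ C2 = (M1 ⊕ K) ⊕ (M2 ⊕ K) = M1 ⊕ M2 — the shared key cancels under XOR.
byte 0: ed ⊕ d0 = 3d
byte 1: 53 ⊕ 3f = 6c
byte 2: 0c ⊕ 59 = 55
byte 3: 90 ⊕ fc = 6c
byte 4: 80 ⊕ 6a = ea
byte 5: fe ⊕ 2f = d1
byte 6: 18 ⊕ d2 = ca
byte 7: e7 ⊕ 52 = b5
byte 8: c1 ⊕ aa = 6b
byte 9: 07 ⊕ ec = eb
byte 10: b3 ⊕ e5 = 56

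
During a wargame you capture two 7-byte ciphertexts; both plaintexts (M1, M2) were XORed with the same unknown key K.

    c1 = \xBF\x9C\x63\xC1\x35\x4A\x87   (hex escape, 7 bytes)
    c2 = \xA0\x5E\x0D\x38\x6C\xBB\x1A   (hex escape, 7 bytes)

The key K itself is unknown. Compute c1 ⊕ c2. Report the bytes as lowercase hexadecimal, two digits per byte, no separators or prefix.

c1 ⊕ c2 = (M1 ⊕ K) ⊕ (M2 ⊕ K) = M1 ⊕ M2 — the shared key cancels under XOR.
bf XOR a0 = 1f
9c XOR 5e = c2
63 XOR 0d = 6e
c1 XOR 38 = f9
35 XOR 6c = 59
4a XOR bb = f1
87 XOR 1a = 9d

1fc26ef959f19d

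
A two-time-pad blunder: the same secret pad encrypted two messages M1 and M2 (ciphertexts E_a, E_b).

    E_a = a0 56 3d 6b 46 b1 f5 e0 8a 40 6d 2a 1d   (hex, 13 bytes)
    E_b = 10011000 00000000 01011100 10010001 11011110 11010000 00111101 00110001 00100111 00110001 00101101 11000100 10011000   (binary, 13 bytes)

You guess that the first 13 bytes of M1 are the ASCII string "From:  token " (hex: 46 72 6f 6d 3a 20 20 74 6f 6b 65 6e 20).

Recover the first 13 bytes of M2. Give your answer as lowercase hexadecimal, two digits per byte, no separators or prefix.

7e240e97a241e8a5c21a2580a5

First, E_a ⊕ E_b = (M1 ⊕ K) ⊕ (M2 ⊕ K) = M1 ⊕ M2, so the key drops out. Then M2 = (M1 ⊕ M2) ⊕ M1 over the first 13 bytes.
byte 0: (a0 xor 98) xor 46 = 38 xor 46 = 7e
byte 1: (56 xor 00) xor 72 = 56 xor 72 = 24
byte 2: (3d xor 5c) xor 6f = 61 xor 6f = 0e
byte 3: (6b xor 91) xor 6d = fa xor 6d = 97
byte 4: (46 xor de) xor 3a = 98 xor 3a = a2
byte 5: (b1 xor d0) xor 20 = 61 xor 20 = 41
byte 6: (f5 xor 3d) xor 20 = c8 xor 20 = e8
byte 7: (e0 xor 31) xor 74 = d1 xor 74 = a5
byte 8: (8a xor 27) xor 6f = ad xor 6f = c2
byte 9: (40 xor 31) xor 6b = 71 xor 6b = 1a
byte 10: (6d xor 2d) xor 65 = 40 xor 65 = 25
byte 11: (2a xor c4) xor 6e = ee xor 6e = 80
byte 12: (1d xor 98) xor 20 = 85 xor 20 = a5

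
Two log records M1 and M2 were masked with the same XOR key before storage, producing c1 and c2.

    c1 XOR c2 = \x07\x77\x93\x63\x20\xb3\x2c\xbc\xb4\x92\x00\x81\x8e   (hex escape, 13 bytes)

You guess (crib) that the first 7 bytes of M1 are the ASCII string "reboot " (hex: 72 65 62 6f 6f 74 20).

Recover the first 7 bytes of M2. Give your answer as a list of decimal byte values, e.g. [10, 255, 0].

[117, 18, 241, 12, 79, 199, 12]

Since c1 ⊕ c2 = M1 ⊕ M2, XORing with the guessed M1 bytes yields the corresponding M2 bytes: M2 = (c1 ⊕ c2) ⊕ M1.
  7 xor 114 = 117
119 xor 101 =  18
147 xor  98 = 241
 99 xor 111 =  12
 32 xor 111 =  79
179 xor 116 = 199
 44 xor  32 =  12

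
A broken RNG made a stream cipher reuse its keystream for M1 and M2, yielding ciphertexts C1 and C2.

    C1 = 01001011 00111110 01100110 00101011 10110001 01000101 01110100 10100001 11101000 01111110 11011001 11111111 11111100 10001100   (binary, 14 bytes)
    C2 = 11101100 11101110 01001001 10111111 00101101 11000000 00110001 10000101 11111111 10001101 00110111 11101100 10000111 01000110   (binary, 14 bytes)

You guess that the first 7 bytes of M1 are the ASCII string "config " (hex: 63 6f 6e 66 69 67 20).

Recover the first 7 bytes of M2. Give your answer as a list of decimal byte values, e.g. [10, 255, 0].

[196, 191, 65, 242, 245, 226, 101]

First, C1 ⊕ C2 = (M1 ⊕ K) ⊕ (M2 ⊕ K) = M1 ⊕ M2, so the key drops out. Then M2 = (M1 ⊕ M2) ⊕ M1 over the first 7 bytes.
byte 0: (4b xor ec) xor 63 = a7 xor 63 = c4
byte 1: (3e xor ee) xor 6f = d0 xor 6f = bf
byte 2: (66 xor 49) xor 6e = 2f xor 6e = 41
byte 3: (2b xor bf) xor 66 = 94 xor 66 = f2
byte 4: (b1 xor 2d) xor 69 = 9c xor 69 = f5
byte 5: (45 xor c0) xor 67 = 85 xor 67 = e2
byte 6: (74 xor 31) xor 20 = 45 xor 20 = 65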